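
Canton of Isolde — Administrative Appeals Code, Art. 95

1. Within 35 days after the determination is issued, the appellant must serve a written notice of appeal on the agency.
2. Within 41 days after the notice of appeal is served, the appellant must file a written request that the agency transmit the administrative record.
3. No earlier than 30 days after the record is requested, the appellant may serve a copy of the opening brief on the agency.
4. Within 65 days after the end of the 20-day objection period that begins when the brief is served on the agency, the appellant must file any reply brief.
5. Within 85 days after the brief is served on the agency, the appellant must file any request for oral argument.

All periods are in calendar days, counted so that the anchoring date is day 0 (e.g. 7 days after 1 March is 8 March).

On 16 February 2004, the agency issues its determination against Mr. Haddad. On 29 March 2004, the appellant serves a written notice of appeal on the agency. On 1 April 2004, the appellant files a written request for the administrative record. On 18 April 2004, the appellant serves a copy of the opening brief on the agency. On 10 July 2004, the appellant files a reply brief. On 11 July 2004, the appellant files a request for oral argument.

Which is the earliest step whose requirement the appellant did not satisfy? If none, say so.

Step 1 — counting 35 days from 16 February 2004 (when the determination is issued) gives a deadline of 22 March 2004; 29 March 2004 misses that deadline by 7 days.
Later steps need not be reached.

Step 1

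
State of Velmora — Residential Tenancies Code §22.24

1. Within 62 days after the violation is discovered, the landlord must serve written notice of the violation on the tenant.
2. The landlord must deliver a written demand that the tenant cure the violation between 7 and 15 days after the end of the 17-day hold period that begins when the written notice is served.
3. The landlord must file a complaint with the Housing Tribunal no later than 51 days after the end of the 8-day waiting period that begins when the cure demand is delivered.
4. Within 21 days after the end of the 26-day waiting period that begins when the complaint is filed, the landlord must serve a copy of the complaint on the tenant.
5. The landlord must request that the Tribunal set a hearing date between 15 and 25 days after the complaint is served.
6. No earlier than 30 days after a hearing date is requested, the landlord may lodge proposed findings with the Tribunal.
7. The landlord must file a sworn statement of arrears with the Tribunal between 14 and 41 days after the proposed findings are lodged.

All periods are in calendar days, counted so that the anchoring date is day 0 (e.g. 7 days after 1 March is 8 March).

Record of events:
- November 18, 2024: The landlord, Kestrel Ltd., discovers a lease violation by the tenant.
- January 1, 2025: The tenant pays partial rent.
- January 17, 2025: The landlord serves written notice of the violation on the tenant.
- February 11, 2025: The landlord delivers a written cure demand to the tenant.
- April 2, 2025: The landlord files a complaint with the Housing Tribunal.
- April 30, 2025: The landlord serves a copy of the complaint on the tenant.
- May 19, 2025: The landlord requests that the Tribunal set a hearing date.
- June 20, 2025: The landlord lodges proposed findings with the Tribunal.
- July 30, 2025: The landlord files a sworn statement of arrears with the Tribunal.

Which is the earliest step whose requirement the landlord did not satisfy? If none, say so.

None — every step was satisfied

(1) due by November 18, 2024 + 62 days = January 19, 2025; January 17, 2025 is within that limit.
(2) the permitted window runs from February 3, 2025 + 7 = February 10, 2025 to February 3, 2025 + 15 = February 18, 2025; done February 11, 2025 — within the window.
(3) due by February 19, 2025 + 51 days = April 11, 2025; April 2, 2025 is within that limit.
(4) due by April 28, 2025 + 21 days = May 19, 2025; April 30, 2025 is within that limit.
(5) the permitted window runs from April 30, 2025 + 15 = May 15, 2025 to April 30, 2025 + 25 = May 25, 2025; done May 19, 2025 — within the window.
(6) permitted from May 19, 2025 + 30 days = June 18, 2025 onward; done June 20, 2025 — permitted.
(7) the permitted window runs from June 20, 2025 + 14 = July 4, 2025 to June 20, 2025 + 41 = July 31, 2025; July 30, 2025 falls inside that range.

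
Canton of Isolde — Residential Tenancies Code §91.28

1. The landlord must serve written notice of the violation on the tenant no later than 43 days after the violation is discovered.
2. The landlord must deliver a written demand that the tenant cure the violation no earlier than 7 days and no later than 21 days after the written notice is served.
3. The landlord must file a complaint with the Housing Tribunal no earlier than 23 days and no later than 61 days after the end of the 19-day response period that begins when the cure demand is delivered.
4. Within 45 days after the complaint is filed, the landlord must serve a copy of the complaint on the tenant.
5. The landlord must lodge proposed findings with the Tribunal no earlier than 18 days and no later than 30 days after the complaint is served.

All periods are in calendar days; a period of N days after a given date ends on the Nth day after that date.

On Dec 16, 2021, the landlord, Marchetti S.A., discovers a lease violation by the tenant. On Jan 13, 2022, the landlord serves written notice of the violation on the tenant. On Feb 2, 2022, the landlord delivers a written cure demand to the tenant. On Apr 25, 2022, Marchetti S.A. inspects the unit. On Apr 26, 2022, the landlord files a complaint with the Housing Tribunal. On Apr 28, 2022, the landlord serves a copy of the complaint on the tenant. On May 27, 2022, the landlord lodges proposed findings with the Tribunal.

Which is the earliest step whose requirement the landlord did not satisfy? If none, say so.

Step 3

Step 1: 43 days after Dec 16, 2021 (when the violation is discovered) is Jan 28, 2022; done Jan 13, 2022 — timely.
Step 2: the window is 7–21 days after Jan 13, 2022 (when the written notice is served), so Jan 20, 2022 through Feb 3, 2022; done Feb 2, 2022, which is between those dates.
Step 3: the window is 23–61 days after Feb 21, 2022 (end of the 19-day response period, which began when the cure demand is delivered on Feb 2, 2022), so Mar 16, 2022 through Apr 23, 2022; done Apr 26, 2022 — 3 days after the window closed.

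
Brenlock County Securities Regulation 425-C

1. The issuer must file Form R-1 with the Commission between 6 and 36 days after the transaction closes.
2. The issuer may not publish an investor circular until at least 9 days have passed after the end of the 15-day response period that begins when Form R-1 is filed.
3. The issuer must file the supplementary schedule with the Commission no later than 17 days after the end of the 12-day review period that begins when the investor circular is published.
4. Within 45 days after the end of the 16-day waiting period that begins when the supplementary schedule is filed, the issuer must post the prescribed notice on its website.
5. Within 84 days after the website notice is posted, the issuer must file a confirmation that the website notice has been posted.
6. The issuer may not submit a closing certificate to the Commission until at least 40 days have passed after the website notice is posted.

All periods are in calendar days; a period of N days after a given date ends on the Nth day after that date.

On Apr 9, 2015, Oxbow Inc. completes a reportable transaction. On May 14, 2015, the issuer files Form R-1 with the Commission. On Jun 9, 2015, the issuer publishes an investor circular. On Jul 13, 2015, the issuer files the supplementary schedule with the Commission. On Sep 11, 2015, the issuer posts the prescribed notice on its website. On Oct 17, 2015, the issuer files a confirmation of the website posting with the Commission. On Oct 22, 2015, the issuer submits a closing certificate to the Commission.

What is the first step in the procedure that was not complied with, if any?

Step 1 — 6 and 36 days from Apr 9, 2015 (when the transaction closes) are Apr 15, 2015 and May 15, 2015 respectively; done May 14, 2015, which is between those dates.
Step 2 — must wait 9 days from May 29, 2015 (end of the 15-day response period, which began when Form R-1 is filed on May 14, 2015), so not before Jun 7, 2015; done Jun 9, 2015 — permitted.
Step 3 — counting 17 days from Jun 21, 2015 (end of the 12-day review period, which began when the investor circular is published on Jun 9, 2015) gives a deadline of Jul 8, 2015; not done until Jul 13, 2015, 5 days after the deadline.

Step 3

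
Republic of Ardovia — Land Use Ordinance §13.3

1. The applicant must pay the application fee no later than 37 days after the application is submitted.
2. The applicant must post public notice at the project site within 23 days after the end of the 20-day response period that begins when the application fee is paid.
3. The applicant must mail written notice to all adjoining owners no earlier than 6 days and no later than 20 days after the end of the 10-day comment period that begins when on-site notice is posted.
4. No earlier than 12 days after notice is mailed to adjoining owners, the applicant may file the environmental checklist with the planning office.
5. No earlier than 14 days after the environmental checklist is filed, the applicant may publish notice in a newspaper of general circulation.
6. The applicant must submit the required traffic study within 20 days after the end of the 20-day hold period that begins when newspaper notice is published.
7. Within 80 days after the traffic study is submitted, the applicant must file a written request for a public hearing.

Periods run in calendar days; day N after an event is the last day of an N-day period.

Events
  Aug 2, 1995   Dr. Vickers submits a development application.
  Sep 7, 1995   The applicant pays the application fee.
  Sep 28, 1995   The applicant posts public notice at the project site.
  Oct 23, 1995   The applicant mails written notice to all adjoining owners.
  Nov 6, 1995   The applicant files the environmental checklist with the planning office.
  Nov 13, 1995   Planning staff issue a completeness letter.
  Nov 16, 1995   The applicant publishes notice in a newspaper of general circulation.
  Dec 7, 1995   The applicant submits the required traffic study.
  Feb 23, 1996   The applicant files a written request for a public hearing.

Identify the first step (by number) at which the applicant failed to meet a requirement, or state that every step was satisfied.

Step 1: 37 days after Aug 2, 1995 (when the application is submitted) is Sep 8, 1995; Sep 7, 1995 is within that limit.
Step 2: 23 days after Sep 27, 1995 (end of the 20-day response period, which began when the application fee is paid on Sep 7, 1995) is Oct 20, 1995; done Sep 28, 1995 — timely.
Step 3: the window is 6–20 days after Oct 8, 1995 (end of the 10-day comment period, which began when on-site notice is posted on Sep 28, 1995), so Oct 14, 1995 through Oct 28, 1995; done Oct 23, 1995, which is between those dates.
Step 4: the earliest permitted date is 12 days after Oct 23, 1995 (when notice is mailed to adjoining owners), i.e. Nov 4, 1995; done Nov 6, 1995 — permitted.
Step 5: the earliest permitted date is 14 days after Nov 6, 1995 (when the environmental checklist is filed), i.e. Nov 20, 1995; acted on Nov 16, 1995, 4 days prematurely.

Step 5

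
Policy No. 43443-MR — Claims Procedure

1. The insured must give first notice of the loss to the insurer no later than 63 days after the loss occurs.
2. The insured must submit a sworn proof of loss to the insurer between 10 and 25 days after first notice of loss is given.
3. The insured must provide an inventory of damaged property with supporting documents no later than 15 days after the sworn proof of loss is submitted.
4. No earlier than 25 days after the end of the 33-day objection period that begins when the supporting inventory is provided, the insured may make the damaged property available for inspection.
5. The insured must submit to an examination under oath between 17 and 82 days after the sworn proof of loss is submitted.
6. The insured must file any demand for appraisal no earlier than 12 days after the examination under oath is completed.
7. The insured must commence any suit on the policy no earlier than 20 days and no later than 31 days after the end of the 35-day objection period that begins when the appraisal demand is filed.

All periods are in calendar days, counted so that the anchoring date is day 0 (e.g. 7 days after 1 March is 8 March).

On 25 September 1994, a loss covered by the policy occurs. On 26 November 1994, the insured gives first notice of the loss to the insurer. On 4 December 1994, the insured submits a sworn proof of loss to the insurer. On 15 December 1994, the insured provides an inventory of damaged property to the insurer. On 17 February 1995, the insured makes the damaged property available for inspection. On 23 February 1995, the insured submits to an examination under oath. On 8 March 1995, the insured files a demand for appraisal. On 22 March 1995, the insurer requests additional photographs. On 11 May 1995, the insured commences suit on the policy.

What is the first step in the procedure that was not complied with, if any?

(1) due by 25 September 1994 + 63 days = 27 November 1994; done 26 November 1994 — timely.
(2) the permitted window runs from 26 November 1994 + 10 = 6 December 1994 to 26 November 1994 + 25 = 21 December 1994; 4 December 1994 is 2 days too early.

Step 2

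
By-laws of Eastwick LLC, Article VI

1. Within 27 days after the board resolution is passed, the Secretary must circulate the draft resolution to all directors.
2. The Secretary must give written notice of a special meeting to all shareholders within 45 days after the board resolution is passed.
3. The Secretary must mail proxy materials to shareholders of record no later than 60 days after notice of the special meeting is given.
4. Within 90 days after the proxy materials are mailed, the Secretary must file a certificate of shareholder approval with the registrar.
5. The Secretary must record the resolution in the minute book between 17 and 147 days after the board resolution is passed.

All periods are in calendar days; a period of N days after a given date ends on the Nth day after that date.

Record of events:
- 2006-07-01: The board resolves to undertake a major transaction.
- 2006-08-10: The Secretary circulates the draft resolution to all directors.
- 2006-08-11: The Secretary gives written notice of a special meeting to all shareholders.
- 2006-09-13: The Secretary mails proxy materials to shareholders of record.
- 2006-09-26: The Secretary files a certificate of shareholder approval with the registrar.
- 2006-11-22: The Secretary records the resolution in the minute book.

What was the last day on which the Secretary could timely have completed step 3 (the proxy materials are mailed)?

Step 3 runs from 2006-08-11, when notice of the special meeting is given. 60 days after 2006-08-11 is 2006-10-10.

2006-10-10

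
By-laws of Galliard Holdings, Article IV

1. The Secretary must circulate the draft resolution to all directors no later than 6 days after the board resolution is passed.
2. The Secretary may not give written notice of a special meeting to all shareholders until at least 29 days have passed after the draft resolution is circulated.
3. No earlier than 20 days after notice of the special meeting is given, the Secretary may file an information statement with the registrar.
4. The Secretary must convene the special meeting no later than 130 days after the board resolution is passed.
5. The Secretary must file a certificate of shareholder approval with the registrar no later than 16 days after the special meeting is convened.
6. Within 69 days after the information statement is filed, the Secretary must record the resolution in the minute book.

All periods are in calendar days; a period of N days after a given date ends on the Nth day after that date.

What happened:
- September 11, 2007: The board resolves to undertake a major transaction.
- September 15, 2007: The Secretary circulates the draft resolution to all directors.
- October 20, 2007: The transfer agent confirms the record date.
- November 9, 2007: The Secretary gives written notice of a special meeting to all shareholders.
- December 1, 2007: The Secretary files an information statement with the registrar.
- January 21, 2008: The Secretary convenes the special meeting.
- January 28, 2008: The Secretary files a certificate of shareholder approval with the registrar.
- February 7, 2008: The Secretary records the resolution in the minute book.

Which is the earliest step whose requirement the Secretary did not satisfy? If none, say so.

(1) due by September 11, 2007 + 6 days = September 17, 2007; September 15, 2007 is within that limit.
(2) permitted from September 15, 2007 + 29 days = October 14, 2007 onward; done November 9, 2007 — permitted.
(3) permitted from November 9, 2007 + 20 days = November 29, 2007 onward; done December 1, 2007, after the minimum wait.
(4) due by September 11, 2007 + 130 days = January 19, 2008; January 21, 2008 misses that deadline by 2 days.
No need to go further; step 4 was not satisfied.

Step 4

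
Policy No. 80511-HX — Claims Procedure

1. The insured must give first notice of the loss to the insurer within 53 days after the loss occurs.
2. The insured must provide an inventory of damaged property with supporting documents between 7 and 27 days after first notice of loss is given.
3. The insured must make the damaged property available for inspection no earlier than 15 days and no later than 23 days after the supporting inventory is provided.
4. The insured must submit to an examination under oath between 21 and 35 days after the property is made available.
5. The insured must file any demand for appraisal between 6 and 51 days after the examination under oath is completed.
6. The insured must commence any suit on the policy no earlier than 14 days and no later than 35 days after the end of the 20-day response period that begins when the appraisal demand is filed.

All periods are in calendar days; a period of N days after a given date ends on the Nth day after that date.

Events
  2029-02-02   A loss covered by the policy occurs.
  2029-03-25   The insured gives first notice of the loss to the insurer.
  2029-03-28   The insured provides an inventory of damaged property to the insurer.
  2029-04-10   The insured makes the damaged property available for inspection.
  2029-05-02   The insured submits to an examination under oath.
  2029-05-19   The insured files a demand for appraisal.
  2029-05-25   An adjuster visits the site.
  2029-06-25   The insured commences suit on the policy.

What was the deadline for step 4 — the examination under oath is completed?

2029-05-15

Step 4 runs from 2029-04-10, when the property is made available. The window is 21–35 days after 2029-04-10; it closes on 2029-05-15.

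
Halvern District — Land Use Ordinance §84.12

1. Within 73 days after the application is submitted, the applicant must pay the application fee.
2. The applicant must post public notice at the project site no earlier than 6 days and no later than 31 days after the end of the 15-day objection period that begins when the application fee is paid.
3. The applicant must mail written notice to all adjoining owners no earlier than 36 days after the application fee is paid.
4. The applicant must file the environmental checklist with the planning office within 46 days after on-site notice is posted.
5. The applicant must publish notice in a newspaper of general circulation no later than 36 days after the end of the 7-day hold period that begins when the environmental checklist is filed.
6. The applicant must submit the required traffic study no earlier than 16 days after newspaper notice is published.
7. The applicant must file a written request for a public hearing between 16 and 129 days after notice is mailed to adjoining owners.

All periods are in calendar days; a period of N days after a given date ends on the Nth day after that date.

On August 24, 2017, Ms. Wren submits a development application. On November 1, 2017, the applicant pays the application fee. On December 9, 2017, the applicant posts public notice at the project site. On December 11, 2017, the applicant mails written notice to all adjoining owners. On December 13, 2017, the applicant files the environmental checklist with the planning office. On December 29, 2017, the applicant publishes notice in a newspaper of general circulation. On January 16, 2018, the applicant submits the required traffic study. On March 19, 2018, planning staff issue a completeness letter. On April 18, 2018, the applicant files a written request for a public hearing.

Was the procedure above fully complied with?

(1) due by August 24, 2017 + 73 days = November 5, 2017; completed November 1, 2017, before the deadline.
(2) the permitted window runs from November 16, 2017 + 6 = November 22, 2017 to November 16, 2017 + 31 = December 17, 2017; done December 9, 2017 — within the window.
(3) permitted from November 1, 2017 + 36 days = December 7, 2017 onward; December 11, 2017 is on or after that date.
(4) due by December 9, 2017 + 46 days = January 24, 2018; December 13, 2017 is within that limit.
(5) due by December 20, 2017 + 36 days = January 25, 2018; done December 29, 2017 — timely.
(6) permitted from December 29, 2017 + 16 days = January 14, 2018 onward; done January 16, 2018, after the minimum wait.
(7) the permitted window runs from December 11, 2017 + 16 = December 27, 2017 to December 11, 2017 + 129 = April 19, 2018; done April 18, 2018 — within the window.

Yes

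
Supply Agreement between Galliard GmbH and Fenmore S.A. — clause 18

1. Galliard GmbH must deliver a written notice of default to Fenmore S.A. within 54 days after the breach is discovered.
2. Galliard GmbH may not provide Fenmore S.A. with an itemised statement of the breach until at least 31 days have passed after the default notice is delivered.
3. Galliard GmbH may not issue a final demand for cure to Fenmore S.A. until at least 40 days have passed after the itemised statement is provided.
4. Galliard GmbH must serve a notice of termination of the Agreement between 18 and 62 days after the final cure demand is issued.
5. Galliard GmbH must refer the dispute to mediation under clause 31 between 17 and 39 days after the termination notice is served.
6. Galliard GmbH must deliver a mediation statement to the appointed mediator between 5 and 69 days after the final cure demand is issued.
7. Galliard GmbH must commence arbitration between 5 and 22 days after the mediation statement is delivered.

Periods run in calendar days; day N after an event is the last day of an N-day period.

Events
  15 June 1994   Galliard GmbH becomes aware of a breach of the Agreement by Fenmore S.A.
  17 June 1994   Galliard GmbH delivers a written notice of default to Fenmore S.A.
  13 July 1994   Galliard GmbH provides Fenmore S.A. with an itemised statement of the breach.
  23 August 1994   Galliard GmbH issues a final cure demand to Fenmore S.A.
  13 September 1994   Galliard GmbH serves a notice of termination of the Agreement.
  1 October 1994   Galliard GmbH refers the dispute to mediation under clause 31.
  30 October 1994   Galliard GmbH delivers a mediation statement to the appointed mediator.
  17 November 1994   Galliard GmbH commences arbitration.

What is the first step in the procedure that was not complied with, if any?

Step 2

Step 1 — counting 54 days from 15 June 1994 (when the breach is discovered) gives a deadline of 8 August 1994; done 17 June 1994 — timely.
Step 2 — must wait 31 days from 17 June 1994 (when the default notice is delivered), so not before 18 July 1994; done 13 July 1994 — 5 days too early.
No need to go further; step 2 was not satisfied.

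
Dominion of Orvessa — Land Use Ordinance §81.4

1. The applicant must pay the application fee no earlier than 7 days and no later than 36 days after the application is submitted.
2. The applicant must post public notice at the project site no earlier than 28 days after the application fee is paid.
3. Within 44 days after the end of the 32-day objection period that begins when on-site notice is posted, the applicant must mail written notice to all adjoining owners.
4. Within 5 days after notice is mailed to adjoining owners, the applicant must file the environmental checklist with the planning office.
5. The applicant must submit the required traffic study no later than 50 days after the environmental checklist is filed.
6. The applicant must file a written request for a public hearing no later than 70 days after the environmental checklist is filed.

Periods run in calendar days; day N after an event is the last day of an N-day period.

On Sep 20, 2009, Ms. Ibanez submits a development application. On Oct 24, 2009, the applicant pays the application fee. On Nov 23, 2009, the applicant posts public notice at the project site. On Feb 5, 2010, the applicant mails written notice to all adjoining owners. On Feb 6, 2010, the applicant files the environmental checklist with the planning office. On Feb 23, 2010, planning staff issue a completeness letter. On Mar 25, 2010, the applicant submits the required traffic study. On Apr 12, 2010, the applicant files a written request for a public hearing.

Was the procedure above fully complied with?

Yes

(1) the permitted window runs from Sep 20, 2009 + 7 = Sep 27, 2009 to Sep 20, 2009 + 36 = Oct 26, 2009; Oct 24, 2009 falls inside that range.
(2) permitted from Oct 24, 2009 + 28 days = Nov 21, 2009 onward; done Nov 23, 2009, after the minimum wait.
(3) due by Dec 25, 2009 + 44 days = Feb 7, 2010; done Feb 5, 2010 — timely.
(4) due by Feb 5, 2010 + 5 days = Feb 10, 2010; Feb 6, 2010 is within that limit.
(5) due by Feb 6, 2010 + 50 days = Mar 28, 2010; completed Mar 25, 2010, before the deadline.
(6) due by Feb 6, 2010 + 70 days = Apr 17, 2010; done Apr 12, 2010 — timely.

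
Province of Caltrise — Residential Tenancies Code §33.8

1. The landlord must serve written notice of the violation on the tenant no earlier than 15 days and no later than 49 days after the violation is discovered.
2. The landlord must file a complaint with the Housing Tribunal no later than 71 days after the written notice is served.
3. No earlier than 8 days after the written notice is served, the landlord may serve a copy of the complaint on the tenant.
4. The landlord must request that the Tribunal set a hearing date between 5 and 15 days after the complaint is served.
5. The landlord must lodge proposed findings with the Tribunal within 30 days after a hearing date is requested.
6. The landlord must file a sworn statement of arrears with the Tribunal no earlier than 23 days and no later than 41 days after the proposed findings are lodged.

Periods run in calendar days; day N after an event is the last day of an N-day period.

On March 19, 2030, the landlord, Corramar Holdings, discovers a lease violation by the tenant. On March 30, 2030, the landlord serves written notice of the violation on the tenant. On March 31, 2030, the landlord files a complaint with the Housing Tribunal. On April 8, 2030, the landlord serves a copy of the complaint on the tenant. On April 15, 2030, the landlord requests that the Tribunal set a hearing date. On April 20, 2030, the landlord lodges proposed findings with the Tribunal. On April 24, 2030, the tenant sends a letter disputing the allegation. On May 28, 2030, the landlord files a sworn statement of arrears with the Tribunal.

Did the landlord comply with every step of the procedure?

Step 1: the window is 15–49 days after March 19, 2030 (when the violation is discovered), so April 3, 2030 through May 7, 2030; March 30, 2030 is 4 days too early.

No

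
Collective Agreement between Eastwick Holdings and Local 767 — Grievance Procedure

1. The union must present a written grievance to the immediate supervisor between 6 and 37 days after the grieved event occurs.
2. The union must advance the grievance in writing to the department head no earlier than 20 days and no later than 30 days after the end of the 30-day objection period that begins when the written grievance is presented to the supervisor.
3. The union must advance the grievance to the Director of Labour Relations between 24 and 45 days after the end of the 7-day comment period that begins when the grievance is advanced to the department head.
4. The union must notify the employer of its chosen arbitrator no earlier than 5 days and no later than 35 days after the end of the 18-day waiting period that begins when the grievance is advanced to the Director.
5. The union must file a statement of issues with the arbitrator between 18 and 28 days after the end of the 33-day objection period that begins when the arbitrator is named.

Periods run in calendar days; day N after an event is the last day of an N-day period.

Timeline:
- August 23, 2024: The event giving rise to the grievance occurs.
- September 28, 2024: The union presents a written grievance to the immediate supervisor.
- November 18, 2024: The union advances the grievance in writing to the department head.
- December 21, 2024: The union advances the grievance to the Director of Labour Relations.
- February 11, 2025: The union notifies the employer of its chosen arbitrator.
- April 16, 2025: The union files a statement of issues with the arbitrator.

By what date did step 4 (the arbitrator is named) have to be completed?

February 12, 2025

The grievance is advanced to the Director on December 21, 2024; the 18-day waiting period therefore ends January 8, 2025, and step 4 runs from that date. The window is 5–35 days after January 8, 2025; it closes on February 12, 2025.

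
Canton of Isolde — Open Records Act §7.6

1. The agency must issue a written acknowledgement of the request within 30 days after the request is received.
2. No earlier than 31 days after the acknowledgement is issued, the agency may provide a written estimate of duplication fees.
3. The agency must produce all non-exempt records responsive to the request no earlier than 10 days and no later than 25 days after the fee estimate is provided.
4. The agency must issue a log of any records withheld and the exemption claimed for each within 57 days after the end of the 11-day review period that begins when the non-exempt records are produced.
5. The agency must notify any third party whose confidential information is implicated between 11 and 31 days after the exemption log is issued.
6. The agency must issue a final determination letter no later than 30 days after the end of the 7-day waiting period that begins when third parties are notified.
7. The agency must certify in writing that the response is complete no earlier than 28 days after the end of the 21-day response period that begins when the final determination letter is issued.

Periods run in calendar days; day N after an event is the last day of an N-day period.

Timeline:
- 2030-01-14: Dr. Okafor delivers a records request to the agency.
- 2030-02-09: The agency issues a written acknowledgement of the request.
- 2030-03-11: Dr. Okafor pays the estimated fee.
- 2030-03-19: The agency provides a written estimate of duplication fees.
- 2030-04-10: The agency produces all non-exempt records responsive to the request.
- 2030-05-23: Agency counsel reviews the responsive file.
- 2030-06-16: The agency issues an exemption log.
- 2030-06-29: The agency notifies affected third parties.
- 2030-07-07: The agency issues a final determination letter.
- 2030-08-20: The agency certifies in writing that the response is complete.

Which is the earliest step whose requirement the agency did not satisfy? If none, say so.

Step 1 — counting 30 days from 2030-01-14 (when the request is received) gives a deadline of 2030-02-13; completed 2030-02-09, before the deadline.
Step 2 — must wait 31 days from 2030-02-09 (when the acknowledgement is issued), so not before 2030-03-12; done 2030-03-19 — permitted.
Step 3 — 10 and 25 days from 2030-03-19 (when the fee estimate is provided) are 2030-03-29 and 2030-04-13 respectively; done 2030-04-10, which is between those dates.
Step 4 — counting 57 days from 2030-04-21 (end of the 11-day review period, which began when the non-exempt records are produced on 2030-04-10) gives a deadline of 2030-06-17; completed 2030-06-16, before the deadline.
Step 5 — 11 and 31 days from 2030-06-16 (when the exemption log is issued) are 2030-06-27 and 2030-07-17 respectively; done 2030-06-29, which is between those dates.
Step 6 — counting 30 days from 2030-07-06 (end of the 7-day waiting period, which began when third parties are notified on 2030-06-29) gives a deadline of 2030-08-05; completed 2030-07-07, before the deadline.
Step 7 — must wait 28 days from 2030-07-28 (end of the 21-day response period, which began when the final determination letter is issued on 2030-07-07), so not before 2030-08-25; done 2030-08-20 — 5 days too early.
That is the first point of non-compliance.

Step 7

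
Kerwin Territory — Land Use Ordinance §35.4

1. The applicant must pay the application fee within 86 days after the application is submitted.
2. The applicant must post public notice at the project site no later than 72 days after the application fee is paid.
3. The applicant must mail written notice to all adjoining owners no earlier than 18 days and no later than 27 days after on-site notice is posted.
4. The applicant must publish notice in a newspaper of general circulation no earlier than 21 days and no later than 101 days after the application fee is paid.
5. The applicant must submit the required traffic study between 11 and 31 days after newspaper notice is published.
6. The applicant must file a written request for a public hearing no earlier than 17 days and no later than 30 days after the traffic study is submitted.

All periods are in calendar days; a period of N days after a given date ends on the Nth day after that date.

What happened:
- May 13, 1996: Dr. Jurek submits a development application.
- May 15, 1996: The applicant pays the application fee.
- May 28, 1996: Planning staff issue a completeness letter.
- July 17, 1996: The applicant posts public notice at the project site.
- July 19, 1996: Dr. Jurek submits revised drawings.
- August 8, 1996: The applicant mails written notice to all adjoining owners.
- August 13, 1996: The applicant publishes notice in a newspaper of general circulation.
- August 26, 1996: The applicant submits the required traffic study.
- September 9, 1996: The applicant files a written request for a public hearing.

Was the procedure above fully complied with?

No

Step 1 — counting 86 days from May 13, 1996 (when the application is submitted) gives a deadline of August 7, 1996; completed May 15, 1996, before the deadline.
Step 2 — counting 72 days from May 15, 1996 (when the application fee is paid) gives a deadline of July 26, 1996; done July 17, 1996 — timely.
Step 3 — 18 and 27 days from July 17, 1996 (when on-site notice is posted) are August 4, 1996 and August 13, 1996 respectively; August 8, 1996 falls inside that range.
Step 4 — 21 and 101 days from May 15, 1996 (when the application fee is paid) are June 5, 1996 and August 24, 1996 respectively; August 13, 1996 falls inside that range.
Step 5 — 11 and 31 days from August 13, 1996 (when newspaper notice is published) are August 24, 1996 and September 13, 1996 respectively; done August 26, 1996, which is between those dates.
Step 6 — 17 and 30 days from August 26, 1996 (when the traffic study is submitted) are September 12, 1996 and September 25, 1996 respectively; September 9, 1996 is 3 days too early.
That is the first point of non-compliance.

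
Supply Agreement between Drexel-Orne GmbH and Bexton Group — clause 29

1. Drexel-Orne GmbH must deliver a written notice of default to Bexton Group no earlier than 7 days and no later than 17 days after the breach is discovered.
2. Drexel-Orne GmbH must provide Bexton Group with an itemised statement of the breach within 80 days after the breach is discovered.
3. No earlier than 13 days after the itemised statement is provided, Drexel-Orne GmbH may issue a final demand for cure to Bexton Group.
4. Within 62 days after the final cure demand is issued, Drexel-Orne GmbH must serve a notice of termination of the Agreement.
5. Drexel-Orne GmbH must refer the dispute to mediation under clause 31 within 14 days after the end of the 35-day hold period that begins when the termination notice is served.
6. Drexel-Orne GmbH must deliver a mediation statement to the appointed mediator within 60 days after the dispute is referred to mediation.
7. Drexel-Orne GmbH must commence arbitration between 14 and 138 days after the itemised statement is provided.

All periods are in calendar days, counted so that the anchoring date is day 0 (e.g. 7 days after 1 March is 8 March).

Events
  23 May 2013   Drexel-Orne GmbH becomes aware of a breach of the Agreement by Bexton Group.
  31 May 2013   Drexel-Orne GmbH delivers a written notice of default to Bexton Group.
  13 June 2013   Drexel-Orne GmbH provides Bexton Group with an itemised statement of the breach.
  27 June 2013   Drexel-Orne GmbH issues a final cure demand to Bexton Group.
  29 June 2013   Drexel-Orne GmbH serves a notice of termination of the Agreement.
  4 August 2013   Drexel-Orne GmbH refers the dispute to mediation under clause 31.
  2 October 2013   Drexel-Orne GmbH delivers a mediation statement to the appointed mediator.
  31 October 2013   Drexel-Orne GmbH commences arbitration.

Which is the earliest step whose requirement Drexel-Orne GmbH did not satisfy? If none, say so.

Step 7

Step 1: the window is 7–17 days after 23 May 2013 (when the breach is discovered), so 30 May 2013 through 9 June 2013; done 31 May 2013, which is between those dates.
Step 2: 80 days after 23 May 2013 (when the breach is discovered) is 11 August 2013; completed 13 June 2013, before the deadline.
Step 3: the earliest permitted date is 13 days after 13 June 2013 (when the itemised statement is provided), i.e. 26 June 2013; done 27 June 2013 — permitted.
Step 4: 62 days after 27 June 2013 (when the final cure demand is issued) is 28 August 2013; done 29 June 2013 — timely.
Step 5: 14 days after 3 August 2013 (end of the 35-day hold period, which began when the termination notice is served on 29 June 2013) is 17 August 2013; completed 4 August 2013, before the deadline.
Step 6: 60 days after 4 August 2013 (when the dispute is referred to mediation) is 3 October 2013; 2 October 2013 is within that limit.
Step 7: the window is 14–138 days after 13 June 2013 (when the itemised statement is provided), so 27 June 2013 through 29 October 2013; done 31 October 2013 — 2 days after the window closed.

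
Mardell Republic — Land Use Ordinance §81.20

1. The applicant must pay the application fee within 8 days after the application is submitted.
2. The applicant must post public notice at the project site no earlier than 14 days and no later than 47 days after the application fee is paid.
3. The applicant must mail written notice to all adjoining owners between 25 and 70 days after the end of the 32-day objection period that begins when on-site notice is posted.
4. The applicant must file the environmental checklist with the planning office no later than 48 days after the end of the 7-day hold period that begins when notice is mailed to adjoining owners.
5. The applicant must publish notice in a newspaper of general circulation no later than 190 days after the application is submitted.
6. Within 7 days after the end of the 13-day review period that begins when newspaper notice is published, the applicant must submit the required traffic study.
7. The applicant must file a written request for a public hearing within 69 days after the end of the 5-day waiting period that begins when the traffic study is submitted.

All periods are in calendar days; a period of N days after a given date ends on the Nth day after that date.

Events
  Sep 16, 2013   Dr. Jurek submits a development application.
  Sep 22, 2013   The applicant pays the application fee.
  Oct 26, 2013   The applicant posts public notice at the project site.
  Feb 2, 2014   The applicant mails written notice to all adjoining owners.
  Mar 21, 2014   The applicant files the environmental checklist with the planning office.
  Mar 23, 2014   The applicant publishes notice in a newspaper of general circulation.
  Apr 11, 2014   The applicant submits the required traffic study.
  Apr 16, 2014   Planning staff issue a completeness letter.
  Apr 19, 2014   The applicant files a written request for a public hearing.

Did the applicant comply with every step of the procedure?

(1) due by Sep 16, 2013 + 8 days = Sep 24, 2013; completed Sep 22, 2013, before the deadline.
(2) the permitted window runs from Sep 22, 2013 + 14 = Oct 6, 2013 to Sep 22, 2013 + 47 = Nov 8, 2013; done Oct 26, 2013, which is between those dates.
(3) the permitted window runs from Nov 27, 2013 + 25 = Dec 22, 2013 to Nov 27, 2013 + 70 = Feb 5, 2014; Feb 2, 2014 falls inside that range.
(4) due by Feb 9, 2014 + 48 days = Mar 29, 2014; done Mar 21, 2014 — timely.
(5) due by Sep 16, 2013 + 190 days = Mar 25, 2014; Mar 23, 2014 is within that limit.
(6) due by Apr 5, 2014 + 7 days = Apr 12, 2014; Apr 11, 2014 is within that limit.
(7) due by Apr 16, 2014 + 69 days = Jun 24, 2014; completed Apr 19, 2014, before the deadline.

Yes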